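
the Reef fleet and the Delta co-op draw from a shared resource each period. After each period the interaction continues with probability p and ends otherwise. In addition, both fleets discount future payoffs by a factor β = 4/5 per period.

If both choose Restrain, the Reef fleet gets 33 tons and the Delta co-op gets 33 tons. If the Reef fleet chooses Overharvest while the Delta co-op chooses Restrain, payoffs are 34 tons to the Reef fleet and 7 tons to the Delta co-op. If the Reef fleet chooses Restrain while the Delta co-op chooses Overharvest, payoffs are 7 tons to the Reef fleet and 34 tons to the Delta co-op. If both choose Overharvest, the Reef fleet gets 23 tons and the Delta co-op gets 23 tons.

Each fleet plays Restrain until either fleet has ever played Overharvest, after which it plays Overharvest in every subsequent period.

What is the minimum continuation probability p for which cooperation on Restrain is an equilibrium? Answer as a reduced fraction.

Expected continuation weight on next period's payoff is β·p = 4/5·p, which plays the role of the discount factor.
Cooperation requires 4/5·p ≥ (34−33)/(34−23) = 1/11, hence p ≥ 5/44.

5/44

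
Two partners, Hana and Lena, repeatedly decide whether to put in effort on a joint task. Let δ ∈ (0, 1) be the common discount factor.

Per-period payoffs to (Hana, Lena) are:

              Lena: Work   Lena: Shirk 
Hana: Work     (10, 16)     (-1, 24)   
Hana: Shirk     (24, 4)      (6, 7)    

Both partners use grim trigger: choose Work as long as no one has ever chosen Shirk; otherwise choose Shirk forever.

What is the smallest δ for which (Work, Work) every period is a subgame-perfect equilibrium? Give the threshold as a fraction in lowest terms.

For Hana: deviation gain 24−10 = 14, per-period punishment loss 10−6 = 4. IC gives δ ≥ 14/18 = 7/9.
For Lena: gain 8, loss 9 per period, so δ ≥ 8/17.
The tighter constraint is Hana's, so cooperation needs δ ≥ 7/9.

7/9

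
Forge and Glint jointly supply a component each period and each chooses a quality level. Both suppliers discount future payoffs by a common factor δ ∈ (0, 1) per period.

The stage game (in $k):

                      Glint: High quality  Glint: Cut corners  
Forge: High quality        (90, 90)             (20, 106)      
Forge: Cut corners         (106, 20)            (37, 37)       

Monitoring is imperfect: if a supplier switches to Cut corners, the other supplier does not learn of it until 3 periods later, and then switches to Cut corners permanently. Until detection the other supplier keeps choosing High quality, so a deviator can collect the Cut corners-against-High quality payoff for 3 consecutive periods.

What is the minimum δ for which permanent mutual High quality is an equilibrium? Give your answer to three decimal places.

0.614

The best deviation is to choose Cut corners for all 3 undetected periods, earning 106 each, then 37 forever once detected.
Deviation value: 106(1−δ^3)/(1−δ) + 37δ^3/(1−δ); cooperation value: 90/(1−δ).
IC: 90 ≥ 106(1−δ^3) + 37δ^3 = 106 − 69δ^3.
So δ^3 ≥ 16/69, giving δ ≥ (16/69)^(1/3) ≈ 0.614.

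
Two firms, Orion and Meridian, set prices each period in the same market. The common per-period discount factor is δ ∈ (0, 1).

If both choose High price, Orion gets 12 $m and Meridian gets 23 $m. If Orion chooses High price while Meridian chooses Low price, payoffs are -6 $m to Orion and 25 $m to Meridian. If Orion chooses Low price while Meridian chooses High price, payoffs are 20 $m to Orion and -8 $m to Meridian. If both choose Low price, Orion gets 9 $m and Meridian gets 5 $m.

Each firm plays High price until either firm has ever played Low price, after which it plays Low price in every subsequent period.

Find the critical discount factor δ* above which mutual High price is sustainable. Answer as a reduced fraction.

8/11

Orion: cooperation gives 12 each period; deviation gives 20 once then 9 forever.
  12/(1−δ) ≥ 20 + 9δ/(1−δ) ⇒ δ ≥ 8/11.
Meridian: cooperation gives 23 each period; deviation gives 25 once then 5 forever.
  δ ≥ 2/20 = 1/10.
Both must hold, so the binding constraint is Orion's: δ ≥ 8/11.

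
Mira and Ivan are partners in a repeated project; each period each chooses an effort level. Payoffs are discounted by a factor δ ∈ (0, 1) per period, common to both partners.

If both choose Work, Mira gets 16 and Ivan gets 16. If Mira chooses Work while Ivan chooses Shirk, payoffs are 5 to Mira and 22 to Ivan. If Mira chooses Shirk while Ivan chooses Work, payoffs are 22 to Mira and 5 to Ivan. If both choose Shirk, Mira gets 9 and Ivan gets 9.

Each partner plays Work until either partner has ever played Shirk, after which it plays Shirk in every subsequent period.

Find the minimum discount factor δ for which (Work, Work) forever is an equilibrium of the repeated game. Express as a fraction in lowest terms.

6/13

Cooperation forever yields 16 each period: 16/(1−δ).
Deviating yields 22 once, then 9 forever: 22 + 9δ/(1−δ).
No profitable deviation requires 16/(1−δ) ≥ 22 + 9δ/(1−δ).
Multiplying by (1−δ): 16 ≥ 22(1−δ) + 9δ = 22 − 13δ.
So 13δ ≥ 6, i.e. δ ≥ 6/13.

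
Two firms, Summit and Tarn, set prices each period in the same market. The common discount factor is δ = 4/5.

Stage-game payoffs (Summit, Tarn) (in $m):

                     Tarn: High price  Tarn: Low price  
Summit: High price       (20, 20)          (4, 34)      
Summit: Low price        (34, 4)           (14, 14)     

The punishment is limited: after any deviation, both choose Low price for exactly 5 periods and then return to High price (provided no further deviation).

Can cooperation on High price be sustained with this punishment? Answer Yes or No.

A one-shot deviation gives 34 now, then 14 for 5 periods, then back to 20.
Gain from deviating: (34−20) today; loss: (20−14) in each of the next 5 periods.
No-deviation condition: (20−14)(δ+…+δ^5) ≥ 34−20, i.e. δ+…+δ^5 ≥ 7/3.
At δ = 4/5: δ+…+δ^5 = 2.6893 ≥ 2.3333.
So cooperation is sustainable.

Yes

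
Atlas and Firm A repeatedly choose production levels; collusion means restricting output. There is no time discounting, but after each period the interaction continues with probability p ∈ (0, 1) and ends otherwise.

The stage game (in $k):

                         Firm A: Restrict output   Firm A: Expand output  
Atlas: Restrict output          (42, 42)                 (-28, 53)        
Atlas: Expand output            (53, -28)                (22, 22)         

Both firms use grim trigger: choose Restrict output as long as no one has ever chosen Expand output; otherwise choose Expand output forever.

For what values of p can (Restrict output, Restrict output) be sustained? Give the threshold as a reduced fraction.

With no time discounting, the continuation probability p plays the role of the discount factor.
Grim-trigger IC: 42/(1−p) ≥ 53 + 22p/(1−p) ⇒ p ≥ (53−42)/(53−22) = 11/31.

11/31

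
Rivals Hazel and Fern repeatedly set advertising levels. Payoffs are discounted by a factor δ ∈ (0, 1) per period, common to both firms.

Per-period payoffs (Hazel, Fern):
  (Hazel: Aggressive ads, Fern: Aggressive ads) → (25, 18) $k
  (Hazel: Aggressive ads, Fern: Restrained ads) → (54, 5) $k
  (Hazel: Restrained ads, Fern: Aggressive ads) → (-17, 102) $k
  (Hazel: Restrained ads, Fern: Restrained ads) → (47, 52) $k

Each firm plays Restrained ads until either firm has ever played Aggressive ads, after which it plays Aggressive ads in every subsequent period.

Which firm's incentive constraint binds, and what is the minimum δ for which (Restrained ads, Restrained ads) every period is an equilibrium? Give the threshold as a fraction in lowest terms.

Fern; δ ≥ 25/42

Hazel's threshold: (54−47)/(54−25) = 7/29.
Fern's threshold: (102−52)/(102−18) = 25/42.
7/29 < 25/42, so Fern binds and δ* = 25/42.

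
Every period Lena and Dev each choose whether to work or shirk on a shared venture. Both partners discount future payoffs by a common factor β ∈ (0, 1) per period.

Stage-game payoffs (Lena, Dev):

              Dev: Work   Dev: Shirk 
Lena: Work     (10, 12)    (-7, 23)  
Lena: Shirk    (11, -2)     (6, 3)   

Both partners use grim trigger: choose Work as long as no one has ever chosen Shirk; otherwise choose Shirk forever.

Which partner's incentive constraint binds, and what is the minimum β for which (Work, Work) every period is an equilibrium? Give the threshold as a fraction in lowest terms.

Lena: cooperation gives 10 each period; deviation gives 11 once then 6 forever.
  10/(1−β) ≥ 11 + 6β/(1−β) ⇒ β ≥ 1/5.
Dev: cooperation gives 12 each period; deviation gives 23 once then 3 forever.
  β ≥ 11/20.
Both must hold, so the binding constraint is Dev's: β ≥ 11/20.

Dev; β ≥ 11/20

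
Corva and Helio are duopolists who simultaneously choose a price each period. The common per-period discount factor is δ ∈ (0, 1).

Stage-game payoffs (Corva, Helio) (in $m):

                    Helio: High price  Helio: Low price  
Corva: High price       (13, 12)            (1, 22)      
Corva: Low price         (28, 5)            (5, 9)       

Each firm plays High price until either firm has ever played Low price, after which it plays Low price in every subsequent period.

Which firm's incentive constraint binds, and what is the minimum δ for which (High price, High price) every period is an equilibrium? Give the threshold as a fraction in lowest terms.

Corva's threshold: (28−13)/(28−5) = 15/23.
Helio's threshold: (22−12)/(22−9) = 10/13.
15/23 < 10/13, so Helio binds and δ* = 10/13.

Helio; δ ≥ 10/13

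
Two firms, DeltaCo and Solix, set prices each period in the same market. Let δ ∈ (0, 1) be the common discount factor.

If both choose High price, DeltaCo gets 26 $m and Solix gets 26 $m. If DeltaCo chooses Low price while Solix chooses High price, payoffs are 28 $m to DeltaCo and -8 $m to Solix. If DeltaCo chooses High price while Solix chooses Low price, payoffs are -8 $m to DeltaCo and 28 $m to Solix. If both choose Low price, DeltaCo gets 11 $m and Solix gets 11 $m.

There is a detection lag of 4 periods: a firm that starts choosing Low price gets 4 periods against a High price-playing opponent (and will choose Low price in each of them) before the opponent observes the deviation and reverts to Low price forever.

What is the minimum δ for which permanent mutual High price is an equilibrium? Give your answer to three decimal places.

0.586

The best deviation is to choose Low price for all 4 undetected periods, earning 28 each, then 11 forever once detected.
Deviation value: 28(1−δ^4)/(1−δ) + 11δ^4/(1−δ); cooperation value: 26/(1−δ).
IC: 26 ≥ 28(1−δ^4) + 11δ^4 = 28 − 17δ^4.
So δ^4 ≥ 2/17, giving δ ≥ (2/17)^(1/4) ≈ 0.586.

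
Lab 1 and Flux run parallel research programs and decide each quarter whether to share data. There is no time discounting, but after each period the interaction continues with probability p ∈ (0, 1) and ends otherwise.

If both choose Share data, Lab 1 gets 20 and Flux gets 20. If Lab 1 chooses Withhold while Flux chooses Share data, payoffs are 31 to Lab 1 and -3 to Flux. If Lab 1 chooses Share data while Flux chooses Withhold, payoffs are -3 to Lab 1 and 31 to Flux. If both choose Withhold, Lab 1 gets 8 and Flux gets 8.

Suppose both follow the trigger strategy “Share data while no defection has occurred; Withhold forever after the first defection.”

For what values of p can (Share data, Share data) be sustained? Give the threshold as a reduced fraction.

Expected cooperation value is 20 + p·20 + p²·20 + … = 20/(1−p); deviation gives 31 + p·8/(1−p).
20 ≥ 31(1−p) + 8p ⇒ 23p ≥ 11 ⇒ p ≥ 11/23.

11/23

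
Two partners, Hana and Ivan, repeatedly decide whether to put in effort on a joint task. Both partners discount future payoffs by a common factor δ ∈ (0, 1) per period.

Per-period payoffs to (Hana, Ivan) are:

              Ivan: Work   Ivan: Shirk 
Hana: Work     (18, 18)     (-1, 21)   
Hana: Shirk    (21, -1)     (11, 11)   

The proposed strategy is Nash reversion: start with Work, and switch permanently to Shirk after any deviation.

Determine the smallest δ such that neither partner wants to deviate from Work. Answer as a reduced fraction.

3/10

Under grim trigger the critical discount factor is (T−C)/(T−P) with T = 21, C = 18, P = 11.
δ* = (21−18)/(21−11) = 3/10.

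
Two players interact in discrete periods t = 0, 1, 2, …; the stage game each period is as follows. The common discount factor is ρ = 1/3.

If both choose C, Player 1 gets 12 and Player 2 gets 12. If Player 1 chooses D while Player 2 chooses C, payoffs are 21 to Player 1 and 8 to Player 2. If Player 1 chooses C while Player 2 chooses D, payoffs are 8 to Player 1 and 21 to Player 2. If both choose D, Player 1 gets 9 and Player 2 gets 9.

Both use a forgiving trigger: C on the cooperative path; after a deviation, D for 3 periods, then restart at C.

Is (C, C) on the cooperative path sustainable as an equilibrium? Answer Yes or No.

No

Comparing payoff streams over the 4 periods until play realigns: cooperate → 12(1+ρ+…+ρ^3); deviate → 21 + 9(ρ+…+ρ^3).
Cooperation is sustained iff (12−9)(ρ+…+ρ^3) ≥ 21−12.
ρ+…+ρ^3 = 1/3·(1−(1/3)^3)/(1−1/3) = 0.4815, and (21−12)/(12−9) = 3.0000.
0.4815 < 3.0000, so cooperation is not sustainable.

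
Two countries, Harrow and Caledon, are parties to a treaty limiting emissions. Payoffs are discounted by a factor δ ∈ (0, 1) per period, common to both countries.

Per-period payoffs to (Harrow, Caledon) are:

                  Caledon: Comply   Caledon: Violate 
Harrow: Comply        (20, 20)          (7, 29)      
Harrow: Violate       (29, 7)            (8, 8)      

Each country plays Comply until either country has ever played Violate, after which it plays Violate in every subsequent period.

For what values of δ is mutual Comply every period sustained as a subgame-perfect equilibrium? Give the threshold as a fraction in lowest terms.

3/7

20/(1−δ) ≥ 29 + 8δ/(1−δ)
20 ≥ 29 − 21δ
δ ≥ 9/21 = 3/7.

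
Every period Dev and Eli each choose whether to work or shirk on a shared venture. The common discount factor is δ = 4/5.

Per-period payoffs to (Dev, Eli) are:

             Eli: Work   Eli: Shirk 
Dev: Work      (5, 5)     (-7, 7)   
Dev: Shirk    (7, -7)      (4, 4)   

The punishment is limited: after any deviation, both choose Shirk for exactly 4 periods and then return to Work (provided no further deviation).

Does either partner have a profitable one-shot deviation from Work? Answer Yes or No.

No

IC: δ+…+δ^4 ≥ (7−5)/(5−4) = 2.
At δ = 4/5: partial sum = 2.3616 ≥ 2.0000. Cooperation sustainable.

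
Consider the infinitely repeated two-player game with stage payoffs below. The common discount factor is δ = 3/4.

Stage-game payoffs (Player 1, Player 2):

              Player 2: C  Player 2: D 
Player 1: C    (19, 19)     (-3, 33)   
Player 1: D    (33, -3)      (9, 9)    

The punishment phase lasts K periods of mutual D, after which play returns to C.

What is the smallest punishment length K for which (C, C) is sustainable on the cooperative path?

3

Need Σ_{k=1}^{K} δ^k ≥ (33−19)/(19−9) = 1.4000 at δ = 3/4.
At K = 2 the sum is 1.3125 < 1.4000; at K = 3 it is 1.7344 ≥ 1.4000.
So the minimum punishment length is K = 3.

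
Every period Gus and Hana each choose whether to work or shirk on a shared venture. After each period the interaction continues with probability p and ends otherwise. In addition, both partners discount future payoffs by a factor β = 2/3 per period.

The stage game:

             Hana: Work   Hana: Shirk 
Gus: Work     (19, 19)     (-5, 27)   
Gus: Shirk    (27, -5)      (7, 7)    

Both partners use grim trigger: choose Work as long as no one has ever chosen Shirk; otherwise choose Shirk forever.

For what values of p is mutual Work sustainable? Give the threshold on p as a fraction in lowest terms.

3/5

Expected continuation weight on next period's payoff is β·p = 2/3·p, which plays the role of the discount factor.
Cooperation requires 2/3·p ≥ (27−19)/(27−7) = 2/5, hence p ≥ 3/5.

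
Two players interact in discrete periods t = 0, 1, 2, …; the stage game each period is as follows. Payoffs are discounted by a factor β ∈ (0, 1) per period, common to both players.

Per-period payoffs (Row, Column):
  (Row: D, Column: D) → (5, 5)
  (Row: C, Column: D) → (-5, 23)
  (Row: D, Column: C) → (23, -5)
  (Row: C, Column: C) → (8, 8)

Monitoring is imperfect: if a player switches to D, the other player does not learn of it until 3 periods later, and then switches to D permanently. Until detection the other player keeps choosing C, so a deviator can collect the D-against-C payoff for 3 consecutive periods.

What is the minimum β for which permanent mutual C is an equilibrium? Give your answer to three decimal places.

0.941

A deviator earns 23 for 3 periods, then 5 forever; cooperating earns 8 forever. Multiplying the IC by (1−β):
8 ≥ 23(1−β^3) + 5β^3, so 18·β^3 ≥ 15 and β^3 ≥ 5/6.
β ≥ (5/6)^(1/3) ≈ 0.941.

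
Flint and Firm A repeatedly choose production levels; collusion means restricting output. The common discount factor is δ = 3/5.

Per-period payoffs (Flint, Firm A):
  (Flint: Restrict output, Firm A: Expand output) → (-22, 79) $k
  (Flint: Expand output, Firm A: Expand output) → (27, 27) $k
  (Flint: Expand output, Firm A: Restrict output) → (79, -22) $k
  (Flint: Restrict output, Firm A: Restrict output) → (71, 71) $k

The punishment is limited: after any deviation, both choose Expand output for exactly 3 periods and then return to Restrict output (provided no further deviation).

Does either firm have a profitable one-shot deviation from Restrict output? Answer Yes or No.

No

Comparing payoff streams over the 4 periods until play realigns: cooperate → 71(1+δ+…+δ^3); deviate → 79 + 27(δ+…+δ^3).
Cooperation is sustained iff (71−27)(δ+…+δ^3) ≥ 79−71.
δ+…+δ^3 = 3/5·(1−(3/5)^3)/(1−3/5) = 1.1760, and (79−71)/(71−27) = 0.1818.
1.1760 ≥ 0.1818, so cooperation is sustainable.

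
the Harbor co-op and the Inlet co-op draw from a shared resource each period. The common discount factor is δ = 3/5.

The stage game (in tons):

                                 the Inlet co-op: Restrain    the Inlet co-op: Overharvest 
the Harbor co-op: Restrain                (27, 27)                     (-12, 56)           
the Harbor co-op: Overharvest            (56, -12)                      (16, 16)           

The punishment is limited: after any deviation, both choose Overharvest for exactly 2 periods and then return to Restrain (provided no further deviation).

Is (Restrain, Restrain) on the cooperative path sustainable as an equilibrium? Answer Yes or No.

No

A one-shot deviation gives 56 now, then 16 for 2 periods, then back to 27.
Gain from deviating: (56−27) today; loss: (27−16) in each of the next 2 periods.
No-deviation condition: (27−16)(δ+…+δ^2) ≥ 56−27, i.e. δ+…+δ^2 ≥ 29/11.
At δ = 3/5: δ+…+δ^2 = 0.9600 < 2.6364.
So cooperation is not sustainable.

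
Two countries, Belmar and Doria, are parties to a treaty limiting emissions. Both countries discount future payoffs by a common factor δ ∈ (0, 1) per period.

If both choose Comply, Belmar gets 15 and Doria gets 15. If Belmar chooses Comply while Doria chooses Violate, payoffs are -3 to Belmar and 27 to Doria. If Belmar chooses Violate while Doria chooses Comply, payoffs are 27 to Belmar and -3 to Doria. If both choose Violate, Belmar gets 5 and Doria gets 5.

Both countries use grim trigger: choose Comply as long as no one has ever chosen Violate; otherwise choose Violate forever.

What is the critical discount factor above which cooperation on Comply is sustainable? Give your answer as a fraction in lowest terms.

6/11

Under grim trigger the critical discount factor is (T−C)/(T−P) with T = 27, C = 15, P = 5.
δ* = (27−15)/(27−5) = 12/22 = 6/11.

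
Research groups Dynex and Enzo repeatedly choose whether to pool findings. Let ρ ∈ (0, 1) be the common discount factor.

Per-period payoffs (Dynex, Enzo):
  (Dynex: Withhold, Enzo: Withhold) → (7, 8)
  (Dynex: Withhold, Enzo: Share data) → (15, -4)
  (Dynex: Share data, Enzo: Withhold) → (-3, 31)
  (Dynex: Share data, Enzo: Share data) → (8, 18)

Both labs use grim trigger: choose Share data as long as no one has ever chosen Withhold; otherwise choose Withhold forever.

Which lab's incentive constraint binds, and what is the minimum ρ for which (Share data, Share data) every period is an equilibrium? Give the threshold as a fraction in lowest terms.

Dynex: cooperation gives 8 each period; deviation gives 15 once then 7 forever.
  8/(1−ρ) ≥ 15 + 7ρ/(1−ρ) ⇒ ρ ≥ 7/8.
Enzo: cooperation gives 18 each period; deviation gives 31 once then 8 forever.
  ρ ≥ 13/23.
Both must hold, so the binding constraint is Dynex's: ρ ≥ 7/8.

Dynex; ρ ≥ 7/8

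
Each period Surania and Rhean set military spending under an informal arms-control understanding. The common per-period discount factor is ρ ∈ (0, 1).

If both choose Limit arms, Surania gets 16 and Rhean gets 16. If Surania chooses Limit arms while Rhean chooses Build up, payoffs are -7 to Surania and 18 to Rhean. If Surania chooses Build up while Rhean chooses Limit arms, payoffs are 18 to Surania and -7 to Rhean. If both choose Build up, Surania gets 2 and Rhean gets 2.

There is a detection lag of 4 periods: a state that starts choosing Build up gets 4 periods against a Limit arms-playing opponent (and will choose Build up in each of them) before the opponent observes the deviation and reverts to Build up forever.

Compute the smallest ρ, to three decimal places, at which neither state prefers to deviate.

0.595

Deviating for the 4 undetected periods gains 18−16 = 2 per period over cooperation, then loses 16−2 = 14 per period forever once punishment starts.
Gain: 2(1 + ρ + … + ρ^3); loss: 14·ρ^4/(1−ρ).
No profitable deviation ⇔ 2(1−ρ^4) ≤ 14·ρ^4, i.e. ρ^4 ≥ 2/(2+14) = 1/8.
Hence ρ ≥ (1/8)^(1/4) ≈ 0.595.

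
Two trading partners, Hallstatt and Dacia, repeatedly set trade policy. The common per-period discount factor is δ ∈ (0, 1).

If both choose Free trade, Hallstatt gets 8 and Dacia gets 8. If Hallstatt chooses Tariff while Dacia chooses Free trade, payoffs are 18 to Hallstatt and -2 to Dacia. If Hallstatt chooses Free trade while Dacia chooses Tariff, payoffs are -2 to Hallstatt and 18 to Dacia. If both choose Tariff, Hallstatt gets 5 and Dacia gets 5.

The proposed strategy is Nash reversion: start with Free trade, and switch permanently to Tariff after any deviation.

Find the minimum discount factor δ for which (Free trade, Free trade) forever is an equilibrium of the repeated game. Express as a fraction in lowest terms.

10/13

Under grim trigger the critical discount factor is (T−C)/(T−P) with T = 18, C = 8, P = 5.
δ* = (18−8)/(18−5) = 10/13.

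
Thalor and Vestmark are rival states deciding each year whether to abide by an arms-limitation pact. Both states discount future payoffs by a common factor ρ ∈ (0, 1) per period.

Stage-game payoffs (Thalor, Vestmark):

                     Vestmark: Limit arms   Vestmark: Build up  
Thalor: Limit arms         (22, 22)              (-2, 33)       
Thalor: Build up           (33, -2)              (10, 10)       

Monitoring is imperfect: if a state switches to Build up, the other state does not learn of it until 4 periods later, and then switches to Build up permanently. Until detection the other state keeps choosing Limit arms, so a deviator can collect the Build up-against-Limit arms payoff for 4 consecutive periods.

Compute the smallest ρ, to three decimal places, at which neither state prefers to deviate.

0.832

The best deviation is to choose Build up for all 4 undetected periods, earning 33 each, then 10 forever once detected.
Deviation value: 33(1−ρ^4)/(1−ρ) + 10ρ^4/(1−ρ); cooperation value: 22/(1−ρ).
IC: 22 ≥ 33(1−ρ^4) + 10ρ^4 = 33 − 23ρ^4.
So ρ^4 ≥ 11/23, giving ρ ≥ (11/23)^(1/4) ≈ 0.832.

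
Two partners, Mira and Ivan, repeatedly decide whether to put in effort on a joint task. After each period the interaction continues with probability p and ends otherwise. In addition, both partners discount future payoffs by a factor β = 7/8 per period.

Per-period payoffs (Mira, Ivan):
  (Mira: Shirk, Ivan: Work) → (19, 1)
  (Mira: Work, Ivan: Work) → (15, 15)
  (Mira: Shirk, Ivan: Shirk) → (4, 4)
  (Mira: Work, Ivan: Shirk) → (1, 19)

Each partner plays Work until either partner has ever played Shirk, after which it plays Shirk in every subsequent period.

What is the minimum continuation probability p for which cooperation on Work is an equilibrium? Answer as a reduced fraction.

32/105

With continuation probability p and discount β, the effective per-period discount factor is βp.
Grim-trigger IC: βp ≥ (19−15)/(19−4) = 4/15.
So p ≥ (4/15)/(7/8) = 32/105.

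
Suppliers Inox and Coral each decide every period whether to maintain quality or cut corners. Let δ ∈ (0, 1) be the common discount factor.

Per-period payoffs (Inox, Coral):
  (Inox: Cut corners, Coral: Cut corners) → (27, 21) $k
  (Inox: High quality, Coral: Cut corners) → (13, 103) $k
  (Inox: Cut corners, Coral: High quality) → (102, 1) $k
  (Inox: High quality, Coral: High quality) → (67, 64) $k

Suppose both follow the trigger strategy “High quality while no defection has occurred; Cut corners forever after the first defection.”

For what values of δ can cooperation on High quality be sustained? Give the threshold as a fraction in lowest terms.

For Inox: deviation gain 102−67 = 35, per-period punishment loss 67−27 = 40. IC gives δ ≥ 35/75 = 7/15.
For Coral: gain 39, loss 43 per period, so δ ≥ 39/82.
The tighter constraint is Coral's, so cooperation needs δ ≥ 39/82.

39/82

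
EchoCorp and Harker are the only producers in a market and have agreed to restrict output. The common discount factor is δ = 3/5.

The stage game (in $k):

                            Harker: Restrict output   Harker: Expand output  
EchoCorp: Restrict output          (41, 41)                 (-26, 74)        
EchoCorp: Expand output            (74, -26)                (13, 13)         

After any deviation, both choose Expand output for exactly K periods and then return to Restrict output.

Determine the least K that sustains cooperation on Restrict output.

Need Σ_{k=1}^{K} δ^k ≥ (74−41)/(41−13) = 1.1786 at δ = 3/5.
At K = 3 the sum is 1.1760 < 1.1786; at K = 4 it is 1.3056 ≥ 1.1786.
So the minimum punishment length is K = 4.

4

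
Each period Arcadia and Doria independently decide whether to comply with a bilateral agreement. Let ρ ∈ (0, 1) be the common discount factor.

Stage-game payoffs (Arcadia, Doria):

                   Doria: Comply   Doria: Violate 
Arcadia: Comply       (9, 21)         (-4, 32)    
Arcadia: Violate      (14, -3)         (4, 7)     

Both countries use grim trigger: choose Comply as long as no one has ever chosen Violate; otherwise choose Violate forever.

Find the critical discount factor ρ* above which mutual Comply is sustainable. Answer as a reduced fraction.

1/2

Arcadia: cooperation gives 9 each period; deviation gives 14 once then 4 forever.
  9/(1−ρ) ≥ 14 + 4ρ/(1−ρ) ⇒ ρ ≥ 5/10 = 1/2.
Doria: cooperation gives 21 each period; deviation gives 32 once then 7 forever.
  ρ ≥ 11/25.
Both must hold, so the binding constraint is Arcadia's: ρ ≥ 1/2.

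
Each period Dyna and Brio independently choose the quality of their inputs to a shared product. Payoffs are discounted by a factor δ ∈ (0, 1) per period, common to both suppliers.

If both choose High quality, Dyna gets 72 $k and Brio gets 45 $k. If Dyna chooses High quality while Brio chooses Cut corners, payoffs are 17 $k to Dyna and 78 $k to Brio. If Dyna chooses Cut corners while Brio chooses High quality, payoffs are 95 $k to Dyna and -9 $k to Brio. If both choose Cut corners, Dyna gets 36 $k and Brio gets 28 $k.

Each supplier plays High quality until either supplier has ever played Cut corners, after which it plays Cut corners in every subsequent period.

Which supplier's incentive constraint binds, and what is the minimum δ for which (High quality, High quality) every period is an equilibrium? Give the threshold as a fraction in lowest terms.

Brio; δ ≥ 33/50

Dyna's threshold: (95−72)/(95−36) = 23/59.
Brio's threshold: (78−45)/(78−28) = 33/50.
23/59 < 33/50, so Brio binds and δ* = 33/50.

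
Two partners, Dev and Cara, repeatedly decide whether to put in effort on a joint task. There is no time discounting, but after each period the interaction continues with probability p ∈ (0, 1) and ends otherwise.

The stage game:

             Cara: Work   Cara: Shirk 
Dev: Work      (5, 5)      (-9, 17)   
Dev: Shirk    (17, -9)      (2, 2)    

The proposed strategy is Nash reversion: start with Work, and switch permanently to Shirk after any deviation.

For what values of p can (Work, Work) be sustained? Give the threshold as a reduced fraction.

4/5

Expected cooperation value is 5 + p·5 + p²·5 + … = 5/(1−p); deviation gives 17 + p·2/(1−p).
5 ≥ 17(1−p) + 2p ⇒ 15p ≥ 12 ⇒ p ≥ 12/15 = 4/5.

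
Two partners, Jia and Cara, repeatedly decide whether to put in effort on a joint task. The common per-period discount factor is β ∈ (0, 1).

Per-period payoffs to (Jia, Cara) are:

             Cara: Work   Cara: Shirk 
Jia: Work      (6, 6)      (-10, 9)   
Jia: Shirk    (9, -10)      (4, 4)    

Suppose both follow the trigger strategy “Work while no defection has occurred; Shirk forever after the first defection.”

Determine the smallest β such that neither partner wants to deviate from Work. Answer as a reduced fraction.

6/(1−β) ≥ 9 + 4β/(1−β)
6 ≥ 9 − 5β
β ≥ 3/5.

3/5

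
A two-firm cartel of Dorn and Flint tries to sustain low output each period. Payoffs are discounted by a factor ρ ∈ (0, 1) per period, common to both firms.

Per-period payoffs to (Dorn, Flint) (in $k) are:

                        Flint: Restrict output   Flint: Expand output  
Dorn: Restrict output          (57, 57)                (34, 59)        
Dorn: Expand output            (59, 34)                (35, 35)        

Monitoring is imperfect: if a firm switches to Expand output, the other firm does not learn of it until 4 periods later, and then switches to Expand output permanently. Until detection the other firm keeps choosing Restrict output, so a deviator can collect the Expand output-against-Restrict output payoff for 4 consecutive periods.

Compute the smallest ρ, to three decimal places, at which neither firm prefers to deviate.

The best deviation is to choose Expand output for all 4 undetected periods, earning 59 each, then 35 forever once detected.
Deviation value: 59(1−ρ^4)/(1−ρ) + 35ρ^4/(1−ρ); cooperation value: 57/(1−ρ).
IC: 57 ≥ 59(1−ρ^4) + 35ρ^4 = 59 − 24ρ^4.
So ρ^4 ≥ 2/24 = 1/12, giving ρ ≥ (1/12)^(1/4) ≈ 0.537.

0.537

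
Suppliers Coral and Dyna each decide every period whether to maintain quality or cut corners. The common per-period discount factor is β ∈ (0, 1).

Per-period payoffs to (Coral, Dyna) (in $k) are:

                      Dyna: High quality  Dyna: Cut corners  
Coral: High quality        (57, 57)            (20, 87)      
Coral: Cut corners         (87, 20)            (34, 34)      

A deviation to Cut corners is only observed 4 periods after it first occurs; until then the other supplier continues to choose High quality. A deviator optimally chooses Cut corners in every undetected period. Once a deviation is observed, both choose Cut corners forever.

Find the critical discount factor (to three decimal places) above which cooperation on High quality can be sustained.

The best deviation is to choose Cut corners for all 4 undetected periods, earning 87 each, then 34 forever once detected.
Deviation value: 87(1−β^4)/(1−β) + 34β^4/(1−β); cooperation value: 57/(1−β).
IC: 57 ≥ 87(1−β^4) + 34β^4 = 87 − 53β^4.
So β^4 ≥ 30/53, giving β ≥ (30/53)^(1/4) ≈ 0.867.

0.867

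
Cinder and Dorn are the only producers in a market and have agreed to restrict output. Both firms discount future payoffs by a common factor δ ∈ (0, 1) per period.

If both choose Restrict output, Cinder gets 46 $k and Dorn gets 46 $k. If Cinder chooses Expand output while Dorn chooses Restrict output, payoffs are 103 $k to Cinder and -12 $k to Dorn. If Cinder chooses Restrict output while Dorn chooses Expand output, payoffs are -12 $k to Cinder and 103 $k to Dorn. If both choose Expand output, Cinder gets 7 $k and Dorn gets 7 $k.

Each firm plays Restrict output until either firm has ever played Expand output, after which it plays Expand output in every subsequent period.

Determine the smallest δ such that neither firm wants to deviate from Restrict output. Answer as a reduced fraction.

19/32

One-period gain from deviating is 103 − 46 = 57. The loss is 46 − 7 = 39 in every subsequent period, with present value 39·δ/(1−δ).
Deviation is unprofitable when 39·δ/(1−δ) ≥ 57, i.e. δ/(1−δ) ≥ 19/13.
Equivalently δ ≥ 57/(57+39) = 19/32.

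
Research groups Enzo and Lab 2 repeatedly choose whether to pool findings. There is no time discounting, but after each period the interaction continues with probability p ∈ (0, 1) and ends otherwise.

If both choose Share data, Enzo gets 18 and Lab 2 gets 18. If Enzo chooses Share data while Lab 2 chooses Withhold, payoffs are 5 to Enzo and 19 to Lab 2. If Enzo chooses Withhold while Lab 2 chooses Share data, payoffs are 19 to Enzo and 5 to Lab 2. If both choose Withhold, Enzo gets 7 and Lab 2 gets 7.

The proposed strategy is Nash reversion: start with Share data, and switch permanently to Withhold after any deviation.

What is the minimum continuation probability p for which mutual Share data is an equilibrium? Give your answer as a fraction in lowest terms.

Expected cooperation value is 18 + p·18 + p²·18 + … = 18/(1−p); deviation gives 19 + p·7/(1−p).
18 ≥ 19(1−p) + 7p ⇒ 12p ≥ 1 ⇒ p ≥ 1/12.

1/12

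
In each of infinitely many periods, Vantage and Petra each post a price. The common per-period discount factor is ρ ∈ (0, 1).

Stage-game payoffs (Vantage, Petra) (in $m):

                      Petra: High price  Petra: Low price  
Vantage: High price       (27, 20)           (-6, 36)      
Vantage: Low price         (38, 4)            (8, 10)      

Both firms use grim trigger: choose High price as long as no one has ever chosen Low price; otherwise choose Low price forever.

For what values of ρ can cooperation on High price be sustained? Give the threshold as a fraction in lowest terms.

For Vantage: deviation gain 38−27 = 11, per-period punishment loss 27−8 = 19. IC gives ρ ≥ 11/30.
For Petra: gain 16, loss 10 per period, so ρ ≥ 16/26 = 8/13.
The tighter constraint is Petra's, so cooperation needs ρ ≥ 8/13.

8/13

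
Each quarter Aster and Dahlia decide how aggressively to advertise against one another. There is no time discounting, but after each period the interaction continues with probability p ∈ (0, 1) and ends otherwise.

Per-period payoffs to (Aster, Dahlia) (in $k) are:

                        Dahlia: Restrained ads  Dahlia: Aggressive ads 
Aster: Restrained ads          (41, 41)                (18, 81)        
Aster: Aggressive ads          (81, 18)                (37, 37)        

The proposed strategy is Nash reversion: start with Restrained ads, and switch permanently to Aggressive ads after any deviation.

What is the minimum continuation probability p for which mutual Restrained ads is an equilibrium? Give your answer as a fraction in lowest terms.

10/11

With no time discounting, the continuation probability p plays the role of the discount factor.
Grim-trigger IC: 41/(1−p) ≥ 81 + 37p/(1−p) ⇒ p ≥ (81−41)/(81−37) = 10/11.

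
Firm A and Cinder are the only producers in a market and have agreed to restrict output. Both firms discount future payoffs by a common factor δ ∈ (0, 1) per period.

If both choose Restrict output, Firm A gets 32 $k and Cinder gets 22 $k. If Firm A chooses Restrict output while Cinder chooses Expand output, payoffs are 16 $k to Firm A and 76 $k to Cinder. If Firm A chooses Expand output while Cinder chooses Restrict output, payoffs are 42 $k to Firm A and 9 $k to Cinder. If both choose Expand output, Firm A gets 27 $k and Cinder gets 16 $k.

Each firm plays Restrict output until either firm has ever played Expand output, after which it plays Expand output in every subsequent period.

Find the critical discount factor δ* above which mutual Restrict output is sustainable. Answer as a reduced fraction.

9/10

Firm A: cooperation gives 32 each period; deviation gives 42 once then 27 forever.
  32/(1−δ) ≥ 42 + 27δ/(1−δ) ⇒ δ ≥ 10/15 = 2/3.
Cinder: cooperation gives 22 each period; deviation gives 76 once then 16 forever.
  δ ≥ 54/60 = 9/10.
Both must hold, so the binding constraint is Cinder's: δ ≥ 9/10.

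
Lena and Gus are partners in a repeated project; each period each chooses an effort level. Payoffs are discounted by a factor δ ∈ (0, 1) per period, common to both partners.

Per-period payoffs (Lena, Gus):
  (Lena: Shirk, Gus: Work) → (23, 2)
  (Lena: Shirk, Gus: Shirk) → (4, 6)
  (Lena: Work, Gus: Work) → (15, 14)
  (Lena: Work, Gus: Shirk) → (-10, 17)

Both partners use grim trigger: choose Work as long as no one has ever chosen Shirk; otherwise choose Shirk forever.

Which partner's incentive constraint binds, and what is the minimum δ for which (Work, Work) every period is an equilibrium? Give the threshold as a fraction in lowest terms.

Lena: cooperation gives 15 each period; deviation gives 23 once then 4 forever.
  15/(1−δ) ≥ 23 + 4δ/(1−δ) ⇒ δ ≥ 8/19.
Gus: cooperation gives 14 each period; deviation gives 17 once then 6 forever.
  δ ≥ 3/11.
Both must hold, so the binding constraint is Lena's: δ ≥ 8/19.

Lena; δ ≥ 8/19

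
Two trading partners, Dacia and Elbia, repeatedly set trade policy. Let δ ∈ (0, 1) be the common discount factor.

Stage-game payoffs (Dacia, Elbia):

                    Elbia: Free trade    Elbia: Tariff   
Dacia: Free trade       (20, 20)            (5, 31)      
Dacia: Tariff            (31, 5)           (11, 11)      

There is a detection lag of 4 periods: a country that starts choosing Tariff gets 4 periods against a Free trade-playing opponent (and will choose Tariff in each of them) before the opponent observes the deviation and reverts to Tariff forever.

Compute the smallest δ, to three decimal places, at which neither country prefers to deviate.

Deviating for the 4 undetected periods gains 31−20 = 11 per period over cooperation, then loses 20−11 = 9 per period forever once punishment starts.
Gain: 11(1 + δ + … + δ^3); loss: 9·δ^4/(1−δ).
No profitable deviation ⇔ 11(1−δ^4) ≤ 9·δ^4, i.e. δ^4 ≥ 11/(11+9) = 11/20.
Hence δ ≥ (11/20)^(1/4) ≈ 0.861.

0.861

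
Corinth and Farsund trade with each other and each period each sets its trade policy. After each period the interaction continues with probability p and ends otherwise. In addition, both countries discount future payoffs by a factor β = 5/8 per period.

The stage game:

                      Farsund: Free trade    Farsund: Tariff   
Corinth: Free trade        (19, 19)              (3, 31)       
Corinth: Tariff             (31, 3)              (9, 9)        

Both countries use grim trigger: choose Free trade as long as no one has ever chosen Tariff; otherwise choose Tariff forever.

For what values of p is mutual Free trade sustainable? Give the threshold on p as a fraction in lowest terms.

With continuation probability p and discount β, the effective per-period discount factor is βp.
Grim-trigger IC: βp ≥ (31−19)/(31−9) = 6/11.
So p ≥ (6/11)/(5/8) = 48/55.

48/55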